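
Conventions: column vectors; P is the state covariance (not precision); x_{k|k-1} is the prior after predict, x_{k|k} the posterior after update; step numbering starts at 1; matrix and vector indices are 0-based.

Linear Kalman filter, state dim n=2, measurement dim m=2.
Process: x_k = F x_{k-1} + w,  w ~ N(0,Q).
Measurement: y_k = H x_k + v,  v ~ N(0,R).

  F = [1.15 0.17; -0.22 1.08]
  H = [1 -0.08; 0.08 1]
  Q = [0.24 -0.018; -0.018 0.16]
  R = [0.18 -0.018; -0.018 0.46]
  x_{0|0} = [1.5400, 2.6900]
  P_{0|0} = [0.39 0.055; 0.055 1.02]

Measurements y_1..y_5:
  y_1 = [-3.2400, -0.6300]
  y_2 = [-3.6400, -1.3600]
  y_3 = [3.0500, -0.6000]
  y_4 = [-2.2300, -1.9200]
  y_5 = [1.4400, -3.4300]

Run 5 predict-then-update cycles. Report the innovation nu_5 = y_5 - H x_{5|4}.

innov = [3.0943, -2.4757]

step 1: x^-=[2.2283, 2.5664]  P^-=[0.8068 0.1369; 0.1369 1.3425]  S=[0.9735 0.0751; 0.0751 1.8295]  K=[0.8116 0.0768; -0.0269 0.7409]  nu=[-5.2630, -3.3747]  x^+=[-2.3021, 0.2079]  P^+=[0.1454 0.0091; 0.0091 0.3406]
step 2: x^-=[-2.6121, 0.7310]  P^-=[0.4457 0.0187; 0.0187 0.5600]  S=[0.6263 -0.0086; -0.0086 1.0258]  K=[0.7101 0.0589; -0.0342 0.5470]  nu=[-0.9694, -1.8820]  x^+=[-3.4113, -0.2654]  P^+=[0.1271 0.0041; 0.0041 0.2519]
step 3: x^-=[-3.9681, 0.4639]  P^-=[0.4170 0.0011; 0.0011 0.4580]  S=[0.5997 -0.0202; -0.0202 0.9209]  K=[0.6969 0.0527; -0.0425 0.4965]  nu=[7.0552, -0.7464]  x^+=[0.9093, -0.2070]  P^+=[0.1246 0.0017; 0.0017 0.2290]
step 4: x^-=[1.0105, -0.4236]  P^-=[0.4121 -0.0054; -0.0054 0.4324]  S=[0.5957 -0.0250; -0.0250 0.8941]  K=[0.6946 0.0502; -0.0469 0.4818]  nu=[-3.2744, -1.5773]  x^+=[-1.3431, -1.0298]  P^+=[0.1242 0.0007; 0.0007 0.2224]
step 5: x^-=[-1.7197, -0.8167]  P^-=[0.4109 -0.0078; -0.0078 0.4251]  S=[0.5949 -0.0269; -0.0269 0.8865]  K=[0.6940 0.0493; -0.0487 0.4774]  nu=[3.0943, -2.4757]  x^+=[0.3057, -2.1491]  P^+=[0.1241 0.0003; 0.0003 0.2204]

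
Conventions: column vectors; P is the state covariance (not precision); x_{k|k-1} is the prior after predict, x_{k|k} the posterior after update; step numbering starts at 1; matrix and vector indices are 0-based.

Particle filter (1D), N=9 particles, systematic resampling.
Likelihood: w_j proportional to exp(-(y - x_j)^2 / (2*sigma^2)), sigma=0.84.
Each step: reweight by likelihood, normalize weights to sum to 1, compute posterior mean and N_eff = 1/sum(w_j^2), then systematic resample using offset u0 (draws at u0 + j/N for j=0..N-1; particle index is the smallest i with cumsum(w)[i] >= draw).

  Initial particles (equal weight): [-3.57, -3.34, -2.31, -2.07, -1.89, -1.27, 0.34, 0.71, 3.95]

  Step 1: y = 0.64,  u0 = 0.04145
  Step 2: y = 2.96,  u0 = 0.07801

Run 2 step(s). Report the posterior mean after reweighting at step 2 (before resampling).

post_mean = 0.6293

step 1: w=[0.0000, 0.0000, 0.0010, 0.0027, 0.0053, 0.0372, 0.4624, 0.4912, 0.0002]  mean=0.4416  Neff=2.1905  idx=[5, 6, 6, 6, 6, 7, 7, 7, 7]
step 2: w=[0.0000, 0.0545, 0.0545, 0.0545, 0.0545, 0.1955, 0.1955, 0.1955, 0.1955]  mean=0.6293  Neff=6.0705  idx=[2, 4, 5, 5, 6, 7, 7, 8, 8]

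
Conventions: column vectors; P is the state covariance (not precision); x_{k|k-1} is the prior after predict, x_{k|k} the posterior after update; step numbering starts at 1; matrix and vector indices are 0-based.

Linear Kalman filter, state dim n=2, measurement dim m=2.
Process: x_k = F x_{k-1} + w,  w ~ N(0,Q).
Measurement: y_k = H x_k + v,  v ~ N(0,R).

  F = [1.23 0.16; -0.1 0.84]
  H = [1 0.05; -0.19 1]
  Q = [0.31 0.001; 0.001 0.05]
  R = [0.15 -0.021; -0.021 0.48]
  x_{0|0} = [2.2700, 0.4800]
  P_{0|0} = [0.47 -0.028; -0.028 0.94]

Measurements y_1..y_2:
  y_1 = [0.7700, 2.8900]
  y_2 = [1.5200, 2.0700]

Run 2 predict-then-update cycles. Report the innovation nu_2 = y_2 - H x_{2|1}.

step 1: x^-=[2.8689, 0.1762]  P^-=[1.0341 0.0410; 0.0410 0.7227]  S=[1.1900 -0.1407; -0.1407 1.2244]  K=[0.8675 -0.0273; 0.1357 0.5994]  nu=[-2.1077, 3.2589]  x^+=[0.9516, 1.8437]  P^+=[0.1310 -0.0064; -0.0064 0.2837]
step 2: x^-=[1.4655, 1.4535]  P^-=[0.5130 0.0165; 0.0165 0.2525]  S=[0.6652 -0.0895; -0.0895 0.7448]  K=[0.7702 -0.0162; 0.0903 0.3457]  nu=[-0.0182, 0.8949]  x^+=[1.4370, 1.7613]  P^+=[0.1160 -0.0019; -0.0019 0.1637]

innov = [-0.0182, 0.8949]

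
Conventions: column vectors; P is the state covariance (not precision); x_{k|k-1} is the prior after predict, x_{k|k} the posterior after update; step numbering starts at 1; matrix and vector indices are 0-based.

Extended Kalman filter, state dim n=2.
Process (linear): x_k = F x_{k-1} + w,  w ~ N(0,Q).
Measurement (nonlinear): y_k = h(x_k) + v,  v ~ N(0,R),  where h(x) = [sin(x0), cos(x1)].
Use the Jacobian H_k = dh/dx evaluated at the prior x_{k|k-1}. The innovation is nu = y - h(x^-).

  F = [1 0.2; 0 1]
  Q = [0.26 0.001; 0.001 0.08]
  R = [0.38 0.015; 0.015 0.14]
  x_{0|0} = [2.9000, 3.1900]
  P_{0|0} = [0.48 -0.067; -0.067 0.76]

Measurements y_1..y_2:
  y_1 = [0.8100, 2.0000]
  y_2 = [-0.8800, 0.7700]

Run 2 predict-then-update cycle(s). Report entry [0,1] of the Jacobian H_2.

step 1: x^-=[3.5380, 3.1900]  P^-=[0.7436 0.0860; 0.0860 0.8400]  H_jac=[-0.9225 0.0000; 0.0000 0.0484]  S=[1.0127 0.0112; 0.0112 0.1420]  K=[-0.6782 0.0826; -0.0816 0.2927]  nu=[1.1961, 2.9988]  x^+=[2.9746, 3.9703]  P^+=[0.2780 0.0288; 0.0288 0.8216]
step 2: x^-=[3.7686, 3.9703]  P^-=[0.5824 0.1942; 0.1942 0.9016]  H_jac=[-0.8098 0.0000; 0.0000 0.7370]  S=[0.7619 -0.1009; -0.1009 0.6298]  K=[-0.6017 0.1308; -0.0681 1.0443]  nu=[-0.2932, 1.4459]  x^+=[4.1343, 5.5001]  P^+=[0.2799 0.0126; 0.0126 0.1970]

H_jac[0,1] = 0.0000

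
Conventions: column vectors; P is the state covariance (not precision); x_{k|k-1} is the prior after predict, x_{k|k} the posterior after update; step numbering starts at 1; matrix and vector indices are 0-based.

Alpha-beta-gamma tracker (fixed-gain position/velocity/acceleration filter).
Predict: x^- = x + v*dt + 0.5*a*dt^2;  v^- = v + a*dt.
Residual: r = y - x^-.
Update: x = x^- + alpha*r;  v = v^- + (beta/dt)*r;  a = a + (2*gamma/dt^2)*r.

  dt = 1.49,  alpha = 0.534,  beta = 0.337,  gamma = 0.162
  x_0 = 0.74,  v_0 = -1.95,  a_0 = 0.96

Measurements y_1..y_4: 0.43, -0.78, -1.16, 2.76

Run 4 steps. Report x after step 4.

step 1: x_pred=-1.0999  r=1.5299  x^+=-0.2829  v^+=-0.1736  a^+=1.1833
step 2: x_pred=0.7719  r=-1.5519  x^+=-0.0568  v^+=1.2385  a^+=0.9568
step 3: x_pred=2.8506  r=-4.0106  x^+=0.7089  v^+=1.7570  a^+=0.3715
step 4: x_pred=3.7392  r=-0.9792  x^+=3.2163  v^+=2.0890  a^+=0.2286

x_post = 3.2163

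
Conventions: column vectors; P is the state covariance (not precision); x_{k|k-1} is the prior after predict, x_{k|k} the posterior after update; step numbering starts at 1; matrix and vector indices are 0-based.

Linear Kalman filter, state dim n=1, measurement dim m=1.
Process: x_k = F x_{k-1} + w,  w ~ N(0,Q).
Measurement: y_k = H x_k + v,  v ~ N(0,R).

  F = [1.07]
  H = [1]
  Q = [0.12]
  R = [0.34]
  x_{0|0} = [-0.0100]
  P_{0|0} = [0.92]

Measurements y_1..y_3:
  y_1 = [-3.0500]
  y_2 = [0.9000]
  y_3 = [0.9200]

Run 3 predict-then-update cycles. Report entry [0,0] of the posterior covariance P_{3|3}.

P_post[0,0] = 0.1689

step 1: x^-=[-0.0107]  P^-=[1.1733]  S=[1.5133]  K=[0.7753]  nu=[-3.0393]  x^+=[-2.3672]  P^+=[0.2636]
step 2: x^-=[-2.5329]  P^-=[0.4218]  S=[0.7618]  K=[0.5537]  nu=[3.4329]  x^+=[-0.6321]  P^+=[0.1883]
step 3: x^-=[-0.6764]  P^-=[0.3355]  S=[0.6755]  K=[0.4967]  nu=[1.5964]  x^+=[0.1165]  P^+=[0.1689]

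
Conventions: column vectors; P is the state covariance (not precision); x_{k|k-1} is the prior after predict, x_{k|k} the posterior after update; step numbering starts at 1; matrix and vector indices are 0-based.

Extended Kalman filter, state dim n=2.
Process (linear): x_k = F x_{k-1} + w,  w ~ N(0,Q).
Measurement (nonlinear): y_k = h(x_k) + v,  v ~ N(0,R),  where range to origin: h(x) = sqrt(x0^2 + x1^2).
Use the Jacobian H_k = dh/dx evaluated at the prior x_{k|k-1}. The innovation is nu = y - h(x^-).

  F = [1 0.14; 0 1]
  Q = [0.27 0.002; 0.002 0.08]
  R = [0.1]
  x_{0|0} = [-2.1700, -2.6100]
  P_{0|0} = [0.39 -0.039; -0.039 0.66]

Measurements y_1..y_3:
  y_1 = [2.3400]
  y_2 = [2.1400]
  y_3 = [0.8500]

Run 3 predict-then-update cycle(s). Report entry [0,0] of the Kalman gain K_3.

K[0,0] = -0.6862

step 1: x^-=[-2.5354, -2.6100]  P^-=[0.6620 0.0554; 0.0554 0.7400]  H_jac=[-0.6968 -0.7173]  S=[0.8575]  K=[-0.5843; -0.6640]  nu=[-1.2987]  x^+=[-1.7766, -1.7476]  P^+=[0.3693 -0.2773; -0.2773 0.3619]
step 2: x^-=[-2.0213, -1.7476]  P^-=[0.5687 -0.2246; -0.2246 0.4419]  H_jac=[-0.7565 -0.6540]  S=[0.3922]  K=[-0.7223; -0.3037]  nu=[-0.5320]  x^+=[-1.6370, -1.5860]  P^+=[0.3641 -0.3107; -0.3107 0.4057]
step 3: x^-=[-1.8590, -1.5860]  P^-=[0.5551 -0.2519; -0.2519 0.4857]  H_jac=[-0.7607 -0.6490]  S=[0.3771]  K=[-0.6862; -0.3279]  nu=[-1.5937]  x^+=[-0.7654, -1.0635]  P^+=[0.3775 -0.3367; -0.3367 0.4452]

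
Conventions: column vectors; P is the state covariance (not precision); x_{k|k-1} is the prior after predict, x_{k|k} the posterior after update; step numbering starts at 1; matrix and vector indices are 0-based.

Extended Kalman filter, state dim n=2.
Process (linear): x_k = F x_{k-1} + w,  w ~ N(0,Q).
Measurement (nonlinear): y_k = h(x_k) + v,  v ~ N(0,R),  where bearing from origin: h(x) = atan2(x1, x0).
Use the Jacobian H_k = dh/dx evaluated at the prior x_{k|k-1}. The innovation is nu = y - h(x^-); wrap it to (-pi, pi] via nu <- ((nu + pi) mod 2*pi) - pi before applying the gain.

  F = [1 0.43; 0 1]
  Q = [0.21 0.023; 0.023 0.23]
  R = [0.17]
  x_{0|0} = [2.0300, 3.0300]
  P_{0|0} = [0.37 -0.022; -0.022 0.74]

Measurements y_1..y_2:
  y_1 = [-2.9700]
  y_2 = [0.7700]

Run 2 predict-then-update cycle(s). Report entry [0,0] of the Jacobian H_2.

H_jac[0,0] = -0.1090

step 1: x^-=[3.3329, 3.0300]  P^-=[0.6979 0.3192; 0.3192 0.9700]  H_jac=[-0.1493 0.1643]  S=[0.1961]  K=[-0.2641; 0.5695]  nu=[2.5754]  x^+=[2.6527, 4.4967]  P^+=[0.6842 0.3487; 0.3487 0.9064]
step 2: x^-=[4.5863, 4.4967]  P^-=[1.3617 0.7614; 0.7614 1.1364]  H_jac=[-0.1090 0.1112]  S=[0.1818]  K=[-0.3509; 0.2384]  nu=[-0.0055]  x^+=[4.5882, 4.4954]  P^+=[1.3393 0.7767; 0.7767 1.1261]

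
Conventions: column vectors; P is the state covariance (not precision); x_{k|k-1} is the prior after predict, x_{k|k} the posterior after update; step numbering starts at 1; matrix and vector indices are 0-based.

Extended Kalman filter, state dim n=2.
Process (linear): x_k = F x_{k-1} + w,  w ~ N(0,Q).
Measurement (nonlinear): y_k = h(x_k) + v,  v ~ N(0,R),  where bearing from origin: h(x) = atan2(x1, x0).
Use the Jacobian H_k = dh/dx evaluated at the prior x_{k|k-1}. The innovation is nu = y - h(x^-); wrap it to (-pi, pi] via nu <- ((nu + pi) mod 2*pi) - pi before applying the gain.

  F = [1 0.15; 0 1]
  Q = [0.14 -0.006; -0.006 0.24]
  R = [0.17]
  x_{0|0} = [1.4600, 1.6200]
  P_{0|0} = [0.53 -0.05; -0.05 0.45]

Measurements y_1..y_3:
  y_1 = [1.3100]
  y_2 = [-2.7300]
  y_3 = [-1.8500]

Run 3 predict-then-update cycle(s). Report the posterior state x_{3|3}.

x_post = [-2.6709, 2.2291]

step 1: x^-=[1.7030, 1.6200]  P^-=[0.6651 0.0115; 0.0115 0.6900]  H_jac=[-0.2932 0.3083]  S=[0.2907]  K=[-0.6588; 0.7201]  nu=[0.5496]  x^+=[1.3410, 2.0158]  P^+=[0.5390 0.1494; 0.1494 0.5393]
step 2: x^-=[1.6433, 2.0158]  P^-=[0.7359 0.2243; 0.2243 0.7793]  H_jac=[-0.2980 0.2430]  S=[0.2489]  K=[-0.6623; 0.4921]  nu=[2.6663]  x^+=[-0.1226, 3.3280]  P^+=[0.6268 0.3054; 0.3054 0.7190]
step 3: x^-=[0.3766, 3.3280]  P^-=[0.8746 0.4073; 0.4073 0.9590]  H_jac=[-0.2967 0.0336]  S=[0.2399]  K=[-1.0244; -0.3694]  nu=[2.9751]  x^+=[-2.6709, 2.2291]  P^+=[0.6228 0.3165; 0.3165 0.9262]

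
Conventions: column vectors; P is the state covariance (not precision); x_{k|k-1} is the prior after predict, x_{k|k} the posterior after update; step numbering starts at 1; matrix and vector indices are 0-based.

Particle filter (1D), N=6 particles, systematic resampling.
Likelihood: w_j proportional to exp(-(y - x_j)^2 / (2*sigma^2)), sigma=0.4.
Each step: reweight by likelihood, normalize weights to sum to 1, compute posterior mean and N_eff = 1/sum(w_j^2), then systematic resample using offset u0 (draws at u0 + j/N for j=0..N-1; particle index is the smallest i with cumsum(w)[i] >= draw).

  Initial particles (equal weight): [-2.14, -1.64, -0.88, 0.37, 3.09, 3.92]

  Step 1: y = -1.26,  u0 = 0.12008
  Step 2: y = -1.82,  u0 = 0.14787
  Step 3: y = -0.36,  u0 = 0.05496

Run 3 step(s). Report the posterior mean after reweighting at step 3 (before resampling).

step 1: w=[0.0652, 0.4673, 0.4673, 0.0002, 0.0000, 0.0000]  mean=-1.3171  Neff=2.2677  idx=[1, 1, 1, 2, 2, 2]
step 2: w=[0.3115, 0.3115, 0.3115, 0.0218, 0.0218, 0.0218]  mean=-1.5903  Neff=3.4176  idx=[0, 1, 1, 2, 2, 5]
step 3: w=[0.0130, 0.0130, 0.0130, 0.0130, 0.0130, 0.9350]  mean=-0.9294  Neff=1.1429  idx=[4, 5, 5, 5, 5, 5]

post_mean = -0.9294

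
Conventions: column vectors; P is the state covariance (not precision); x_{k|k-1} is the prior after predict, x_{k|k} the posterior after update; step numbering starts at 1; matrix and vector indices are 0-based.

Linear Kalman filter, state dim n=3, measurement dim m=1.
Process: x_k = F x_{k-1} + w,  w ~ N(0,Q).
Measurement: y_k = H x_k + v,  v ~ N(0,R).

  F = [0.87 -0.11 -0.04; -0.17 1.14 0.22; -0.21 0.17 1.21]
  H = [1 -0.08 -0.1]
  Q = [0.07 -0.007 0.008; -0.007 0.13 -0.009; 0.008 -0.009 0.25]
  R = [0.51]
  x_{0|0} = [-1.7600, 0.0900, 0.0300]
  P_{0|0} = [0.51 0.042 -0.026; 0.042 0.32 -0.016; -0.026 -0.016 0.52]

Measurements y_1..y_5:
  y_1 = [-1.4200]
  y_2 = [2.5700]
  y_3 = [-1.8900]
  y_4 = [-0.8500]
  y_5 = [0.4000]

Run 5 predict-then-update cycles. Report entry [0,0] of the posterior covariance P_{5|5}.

step 1: x^-=[-1.5423, 0.4084, 0.4212]  P^-=[0.4544 -0.0887 -0.1345; -0.0887 0.5634 0.1823; -0.1345 0.1823 1.0467]  S=[1.0224]  K=[0.4645; -0.1487; -0.2482]  nu=[0.1971]  x^+=[-1.4508, 0.3791, 0.3723]  P^+=[0.2338 -0.0181 -0.0166; -0.0181 0.5408 0.1445; -0.0166 0.1445 0.9837]
step 2: x^-=[-1.3187, 0.7607, 0.8196]  P^-=[0.2610 -0.1497 -0.1334; -0.1497 0.9680 0.5798; -0.1334 0.5798 1.7854]  S=[0.8549]  K=[0.3349; -0.3336; -0.4191]  nu=[4.0316]  x^+=[0.0312, -0.5840, -0.8702]  P^+=[0.1651 -0.0543 -0.0134; -0.0543 0.8729 0.4603; -0.0134 0.4603 1.6352]
step 3: x^-=[0.1262, -0.8626, -1.1588]  P^-=[0.2235 -0.2449 -0.2055; -0.2449 1.6012 1.2715; -0.2055 1.2715 2.8767]  S=[0.8732]  K=[0.3020; -0.5728; -0.6814]  nu=[-2.2011]  x^+=[-0.5384, 0.3982, 0.3409]  P^+=[0.1439 -0.0939 -0.0259; -0.0939 1.3148 0.9307; -0.0259 0.9307 2.4714]
step 4: x^-=[-0.5258, 0.6204, 0.5933]  P^-=[0.2267 -0.3798 -0.3362; -0.3798 2.4676 2.2591; -0.3362 2.2591 4.3154]  S=[0.9599]  K=[0.3029; -0.8368; -0.9882]  nu=[-0.2152]  x^+=[-0.5910, 0.8005, 0.8059]  P^+=[0.1387 -0.1366 -0.0489; -0.1366 1.7955 1.4655; -0.0489 1.4655 3.3781]
step 5: x^-=[-0.6345, 1.1904, 1.2354]  P^-=[0.2445 -0.5324 -0.4947; -0.5324 3.4226 3.3684; -0.4947 3.3684 5.8914]  S=[1.0734]  K=[0.3136; -1.0649; -1.2608]  nu=[1.2533]  x^+=[-0.2415, -0.1442, -0.3448]  P^+=[0.1390 -0.1739 -0.0703; -0.1739 2.2054 1.9273; -0.0703 1.9273 4.1851]

P_post[0,0] = 0.1390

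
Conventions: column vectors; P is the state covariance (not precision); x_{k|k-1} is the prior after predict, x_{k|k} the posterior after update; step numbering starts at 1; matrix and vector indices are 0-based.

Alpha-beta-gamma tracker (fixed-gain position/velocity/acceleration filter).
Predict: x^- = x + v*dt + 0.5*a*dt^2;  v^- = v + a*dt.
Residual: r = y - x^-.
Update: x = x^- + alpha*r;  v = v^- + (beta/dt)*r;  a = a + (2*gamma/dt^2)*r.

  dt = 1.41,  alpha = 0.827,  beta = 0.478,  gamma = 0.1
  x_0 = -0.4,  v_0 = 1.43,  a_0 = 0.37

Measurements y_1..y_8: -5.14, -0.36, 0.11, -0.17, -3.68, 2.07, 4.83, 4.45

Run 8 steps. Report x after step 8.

step 1: x_pred=1.9841  r=-7.1241  x^+=-3.9075  v^+=-0.4634  a^+=-0.3467
step 2: x_pred=-4.9056  r=4.5456  x^+=-1.1464  v^+=0.5887  a^+=0.1106
step 3: x_pred=-0.2063  r=0.3163  x^+=0.0553  v^+=0.8519  a^+=0.1424
step 4: x_pred=1.3981  r=-1.5681  x^+=0.1013  v^+=0.5212  a^+=-0.0153
step 5: x_pred=0.8209  r=-4.5009  x^+=-2.9013  v^+=-1.0263  a^+=-0.4681
step 6: x_pred=-4.8137  r=6.8837  x^+=0.8791  v^+=0.6473  a^+=0.2244
step 7: x_pred=2.0149  r=2.8151  x^+=4.3430  v^+=1.9181  a^+=0.5076
step 8: x_pred=7.5520  r=-3.1020  x^+=4.9866  v^+=1.5821  a^+=0.1955

x_post = 4.9866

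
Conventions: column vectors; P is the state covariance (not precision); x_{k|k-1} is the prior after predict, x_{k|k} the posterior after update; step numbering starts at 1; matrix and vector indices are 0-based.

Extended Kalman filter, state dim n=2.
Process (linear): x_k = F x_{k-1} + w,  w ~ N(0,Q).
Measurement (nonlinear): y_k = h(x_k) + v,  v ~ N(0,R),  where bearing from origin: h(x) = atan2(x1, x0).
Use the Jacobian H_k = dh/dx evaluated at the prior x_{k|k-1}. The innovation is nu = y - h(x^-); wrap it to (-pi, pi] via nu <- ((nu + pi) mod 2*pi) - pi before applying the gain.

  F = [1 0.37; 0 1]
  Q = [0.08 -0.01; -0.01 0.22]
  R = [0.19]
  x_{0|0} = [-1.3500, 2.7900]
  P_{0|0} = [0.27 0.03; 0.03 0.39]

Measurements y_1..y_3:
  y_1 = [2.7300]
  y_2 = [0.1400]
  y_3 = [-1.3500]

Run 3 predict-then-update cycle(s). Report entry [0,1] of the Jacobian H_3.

step 1: x^-=[-0.3177, 2.7900]  P^-=[0.4256 0.1643; 0.1643 0.6100]  H_jac=[-0.3538 -0.0403]  S=[0.2490]  K=[-0.6315; -0.3322]  nu=[1.0458]  x^+=[-0.9781, 2.4425]  P^+=[0.3263 0.1121; 0.1121 0.5825]
step 2: x^-=[-0.0744, 2.4425]  P^-=[0.5690 0.3176; 0.3176 0.8025]  H_jac=[-0.4090 -0.0125]  S=[0.2886]  K=[-0.8203; -0.4848]  nu=[-1.4612]  x^+=[1.1242, 3.1510]  P^+=[0.3748 0.2028; 0.2028 0.7347]
step 3: x^-=[2.2901, 3.1510]  P^-=[0.7055 0.4647; 0.4647 0.9547]  H_jac=[-0.2077 0.1509]  S=[0.2130]  K=[-0.3585; 0.2234]  nu=[-2.2923]  x^+=[3.1120, 2.6389]  P^+=[0.6781 0.4817; 0.4817 0.9441]

H_jac[0,1] = 0.1509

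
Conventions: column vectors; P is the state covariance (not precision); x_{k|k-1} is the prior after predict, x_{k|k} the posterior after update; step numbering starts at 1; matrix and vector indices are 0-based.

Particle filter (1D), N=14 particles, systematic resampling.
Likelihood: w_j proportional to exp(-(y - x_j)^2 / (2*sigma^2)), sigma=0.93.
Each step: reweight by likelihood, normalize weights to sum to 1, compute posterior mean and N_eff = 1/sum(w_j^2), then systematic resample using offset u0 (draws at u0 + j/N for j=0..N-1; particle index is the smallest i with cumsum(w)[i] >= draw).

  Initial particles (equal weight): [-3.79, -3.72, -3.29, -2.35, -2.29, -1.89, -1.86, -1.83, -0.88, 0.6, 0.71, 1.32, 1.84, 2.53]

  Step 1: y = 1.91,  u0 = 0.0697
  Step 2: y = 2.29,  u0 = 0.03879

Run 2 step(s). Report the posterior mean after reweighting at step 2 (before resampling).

step 1: w=[0.0000, 0.0000, 0.0000, 0.0000, 0.0000, 0.0001, 0.0001, 0.0001, 0.0032, 0.1080, 0.1267, 0.2382, 0.2904, 0.2332]  mean=1.5902  Neff=4.4805  idx=[9, 10, 10, 11, 11, 11, 12, 12, 12, 12, 13, 13, 13, 13]
step 2: w=[0.0195, 0.0240, 0.0240, 0.0590, 0.0590, 0.0590, 0.0905, 0.0905, 0.0905, 0.0905, 0.0984, 0.0984, 0.0984, 0.0984]  mean=1.9409  Neff=11.9856  idx=[1, 3, 4, 6, 6, 7, 8, 9, 10, 10, 11, 12, 12, 13]

post_mean = 1.9409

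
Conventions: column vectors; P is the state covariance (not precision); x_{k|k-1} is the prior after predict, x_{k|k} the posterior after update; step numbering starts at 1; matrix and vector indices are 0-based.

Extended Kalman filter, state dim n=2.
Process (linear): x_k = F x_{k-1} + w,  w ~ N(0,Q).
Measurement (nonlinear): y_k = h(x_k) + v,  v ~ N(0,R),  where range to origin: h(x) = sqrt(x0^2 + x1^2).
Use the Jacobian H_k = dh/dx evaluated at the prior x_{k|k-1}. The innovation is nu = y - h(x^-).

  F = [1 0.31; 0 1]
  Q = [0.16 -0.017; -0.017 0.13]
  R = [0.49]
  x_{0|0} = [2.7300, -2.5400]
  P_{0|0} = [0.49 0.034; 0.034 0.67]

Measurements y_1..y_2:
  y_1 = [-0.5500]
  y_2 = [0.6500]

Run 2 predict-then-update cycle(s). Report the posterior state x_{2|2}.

step 1: x^-=[1.9426, -2.5400]  P^-=[0.7355 0.2247; 0.2247 0.8000]  H_jac=[0.6075 -0.7943]  S=[1.0493]  K=[0.2557; -0.4755]  nu=[-3.7477]  x^+=[0.9843, -0.7580]  P^+=[0.6669 0.3523; 0.3523 0.5628]
step 2: x^-=[0.7493, -0.7580]  P^-=[1.0994 0.5097; 0.5097 0.6928]  H_jac=[0.7030 -0.7111]  S=[0.8740]  K=[0.4696; -0.1536]  nu=[-0.4159]  x^+=[0.5541, -0.6941]  P^+=[0.9067 0.5728; 0.5728 0.6721]

x_post = [0.5541, -0.6941]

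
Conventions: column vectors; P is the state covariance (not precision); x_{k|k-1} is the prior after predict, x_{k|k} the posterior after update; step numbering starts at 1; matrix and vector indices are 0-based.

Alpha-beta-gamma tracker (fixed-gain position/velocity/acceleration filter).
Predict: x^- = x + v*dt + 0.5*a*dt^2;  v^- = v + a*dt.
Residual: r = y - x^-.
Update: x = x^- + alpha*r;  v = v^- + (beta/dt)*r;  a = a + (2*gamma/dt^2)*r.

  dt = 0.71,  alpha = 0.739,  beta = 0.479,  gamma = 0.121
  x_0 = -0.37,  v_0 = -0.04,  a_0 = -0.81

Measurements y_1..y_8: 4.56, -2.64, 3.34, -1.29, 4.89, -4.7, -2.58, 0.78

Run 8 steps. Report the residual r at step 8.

step 1: x_pred=-0.6026  r=5.1626  x^+=3.2126  v^+=2.8678  a^+=1.6684
step 2: x_pred=5.6692  r=-8.3092  x^+=-0.4713  v^+=-1.5535  a^+=-2.3206
step 3: x_pred=-2.1592  r=5.4992  x^+=1.9047  v^+=0.5089  a^+=0.3193
step 4: x_pred=2.3465  r=-3.6365  x^+=-0.3409  v^+=-1.7177  a^+=-1.4264
step 5: x_pred=-1.9200  r=6.8100  x^+=3.1126  v^+=1.8638  a^+=1.8428
step 6: x_pred=4.9004  r=-9.6004  x^+=-2.1943  v^+=-3.3047  a^+=-2.7660
step 7: x_pred=-5.2378  r=2.6578  x^+=-3.2737  v^+=-3.4755  a^+=-1.4901
step 8: x_pred=-6.1168  r=6.8968  x^+=-1.0201  v^+=0.1195  a^+=1.8208

resid = 6.8968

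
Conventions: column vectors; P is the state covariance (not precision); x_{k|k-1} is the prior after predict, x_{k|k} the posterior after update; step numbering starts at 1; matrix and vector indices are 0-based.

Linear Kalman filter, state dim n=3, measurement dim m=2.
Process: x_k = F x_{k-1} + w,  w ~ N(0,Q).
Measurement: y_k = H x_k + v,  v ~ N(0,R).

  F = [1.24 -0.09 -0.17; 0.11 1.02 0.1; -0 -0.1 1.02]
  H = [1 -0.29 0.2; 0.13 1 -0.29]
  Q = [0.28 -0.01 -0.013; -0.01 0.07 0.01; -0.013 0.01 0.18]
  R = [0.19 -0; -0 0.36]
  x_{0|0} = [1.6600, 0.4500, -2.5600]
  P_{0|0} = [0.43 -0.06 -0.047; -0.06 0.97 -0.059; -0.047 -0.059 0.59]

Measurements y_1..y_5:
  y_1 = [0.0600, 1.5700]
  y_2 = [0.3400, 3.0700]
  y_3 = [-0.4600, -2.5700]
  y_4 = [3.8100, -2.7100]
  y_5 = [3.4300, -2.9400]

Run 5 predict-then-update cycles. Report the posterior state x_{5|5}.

step 1: x^-=[2.4531, 0.3856, -2.6562]  P^-=[0.9975 -0.1199 -0.1542; -0.1199 1.0638 -0.0942; -0.1542 -0.0942 0.8156]  S=[1.3284 -0.3276; -0.3276 1.5443]  K=[0.8047 0.2060; -0.1740 0.6595; -0.0303 -0.2335]  nu=[-1.7500, 0.0952]  x^+=[1.0645, 0.7530, -2.6254]  P^+=[0.1805 0.0185 -0.1111; 0.0185 0.2766 0.1435; -0.1111 0.1435 0.7348]
step 2: x^-=[1.6986, 0.6226, -2.7532]  P^-=[0.6281 -0.0380 -0.2915; -0.0380 0.3983 0.1919; -0.2915 0.1919 0.9179]  S=[0.7715 0.0078; 0.0078 0.7469]  K=[0.7512 0.1638; -0.1538 0.4538; -0.2105 -0.1480]  nu=[-0.6274, 1.4282]  x^+=[1.4612, 1.3671, -2.8326]  P^+=[0.1708 -0.0068 -0.1503; -0.0068 0.2274 0.2176; -0.1503 0.2176 0.8669]
step 3: x^-=[2.1704, 1.2719, -3.0260]  P^-=[0.6410 -0.0864 -0.3668; -0.0864 0.3568 0.2827; -0.3668 0.2827 1.0398]  S=[0.7733 0.0136; 0.0136 0.6563]  K=[0.7641 0.1416; -0.1795 0.4054; -0.3097 -0.0949]  nu=[-1.6563, -5.0016]  x^+=[0.1965, -0.4582, -2.0381]  P^+=[0.1735 -0.0218 -0.1734; -0.0218 0.2260 0.2664; -0.1734 0.2664 0.9589]
step 4: x^-=[0.6314, -0.6495, -2.0331]  P^-=[0.6625 -0.1177 -0.4137; -0.1177 0.3625 0.3401; -0.4137 0.3401 1.1256]  S=[0.7913 0.0083; 0.0083 0.6317]  K=[0.7744 0.1298; -0.1998 0.3961; -0.3624 -0.0587]  nu=[3.3969, -2.7321]  x^+=[2.9073, -2.4104, -3.1037]  P^+=[0.1756 -0.0301 -0.1861; -0.0301 0.2331 0.2986; -0.1861 0.2986 1.0191]
step 5: x^-=[4.3496, -2.4492, -2.9247]  P^-=[0.6757 -0.1366 -0.4416; -0.1366 0.3749 0.3773; -0.4416 0.3773 1.1817]  S=[0.8033 0.0029; 0.0029 0.6247]  K=[0.7801 0.1233; -0.2129 0.3976; -0.3916 -0.0347]  nu=[-1.0449, -1.9044]  x^+=[3.2996, -2.9840, -2.4495]  P^+=[0.1768 -0.0346 -0.1933; -0.0346 0.2403 0.3194; -0.1933 0.3194 1.0577]

x_post = [3.2996, -2.9840, -2.4495]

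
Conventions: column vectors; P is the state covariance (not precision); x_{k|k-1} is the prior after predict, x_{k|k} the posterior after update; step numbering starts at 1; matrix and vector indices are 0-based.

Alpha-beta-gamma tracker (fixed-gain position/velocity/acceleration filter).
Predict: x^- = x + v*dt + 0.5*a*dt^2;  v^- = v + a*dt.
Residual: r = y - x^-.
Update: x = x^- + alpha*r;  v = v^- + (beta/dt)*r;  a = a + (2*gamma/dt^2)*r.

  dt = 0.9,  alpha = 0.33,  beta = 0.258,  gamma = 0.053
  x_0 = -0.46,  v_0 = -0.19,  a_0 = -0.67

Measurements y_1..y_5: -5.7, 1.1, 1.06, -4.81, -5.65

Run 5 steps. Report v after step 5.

v_post = -1.1204

step 1: x_pred=-0.9023  r=-4.7976  x^+=-2.4856  v^+=-2.1683  a^+=-1.2978
step 2: x_pred=-4.9627  r=6.0627  x^+=-2.9620  v^+=-1.5984  a^+=-0.5045
step 3: x_pred=-4.6049  r=5.6649  x^+=-2.7355  v^+=-0.4285  a^+=0.2369
step 4: x_pred=-3.0252  r=-1.7848  x^+=-3.6142  v^+=-0.7269  a^+=0.0033
step 5: x_pred=-4.2671  r=-1.3829  x^+=-4.7234  v^+=-1.1204  a^+=-0.1777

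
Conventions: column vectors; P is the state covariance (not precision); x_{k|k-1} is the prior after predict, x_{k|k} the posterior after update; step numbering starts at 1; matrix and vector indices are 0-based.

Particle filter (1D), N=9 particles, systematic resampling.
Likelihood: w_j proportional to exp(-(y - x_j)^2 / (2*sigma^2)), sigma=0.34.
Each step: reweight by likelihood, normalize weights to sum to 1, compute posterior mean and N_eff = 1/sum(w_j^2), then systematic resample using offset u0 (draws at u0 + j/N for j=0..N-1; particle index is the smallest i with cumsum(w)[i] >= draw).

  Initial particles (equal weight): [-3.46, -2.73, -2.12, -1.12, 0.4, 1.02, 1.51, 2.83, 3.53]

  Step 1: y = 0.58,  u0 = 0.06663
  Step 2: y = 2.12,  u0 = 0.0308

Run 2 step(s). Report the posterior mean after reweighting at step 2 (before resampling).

post_mean = 1.0194

step 1: w=[0.0000, 0.0000, 0.0000, 0.0000, 0.6556, 0.3265, 0.0179, 0.0000, 0.0000]  mean=0.6223  Neff=1.8631  idx=[4, 4, 4, 4, 4, 4, 5, 5, 5]
step 2: w=[0.0002, 0.0002, 0.0002, 0.0002, 0.0002, 0.0002, 0.3330, 0.3330, 0.3330]  mean=1.0194  Neff=3.0062  idx=[6, 6, 6, 7, 7, 7, 8, 8, 8]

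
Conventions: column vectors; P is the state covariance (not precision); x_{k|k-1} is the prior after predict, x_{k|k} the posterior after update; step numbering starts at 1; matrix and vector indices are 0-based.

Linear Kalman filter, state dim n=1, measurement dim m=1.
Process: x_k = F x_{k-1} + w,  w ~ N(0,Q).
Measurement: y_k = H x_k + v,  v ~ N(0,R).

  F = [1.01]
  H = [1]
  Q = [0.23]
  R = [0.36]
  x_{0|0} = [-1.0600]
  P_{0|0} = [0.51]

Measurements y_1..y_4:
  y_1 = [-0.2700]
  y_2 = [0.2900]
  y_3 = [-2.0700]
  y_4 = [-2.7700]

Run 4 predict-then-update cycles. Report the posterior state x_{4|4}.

step 1: x^-=[-1.0706]  P^-=[0.7503]  S=[1.1103]  K=[0.6757]  nu=[0.8006]  x^+=[-0.5296]  P^+=[0.2433]
step 2: x^-=[-0.5349]  P^-=[0.4782]  S=[0.8382]  K=[0.5705]  nu=[0.8249]  x^+=[-0.0643]  P^+=[0.2054]
step 3: x^-=[-0.0649]  P^-=[0.4395]  S=[0.7995]  K=[0.5497]  nu=[-2.0051]  x^+=[-1.1672]  P^+=[0.1979]
step 4: x^-=[-1.1788]  P^-=[0.4319]  S=[0.7919]  K=[0.5454]  nu=[-1.5912]  x^+=[-2.0466]  P^+=[0.1963]

x_post = [-2.0466]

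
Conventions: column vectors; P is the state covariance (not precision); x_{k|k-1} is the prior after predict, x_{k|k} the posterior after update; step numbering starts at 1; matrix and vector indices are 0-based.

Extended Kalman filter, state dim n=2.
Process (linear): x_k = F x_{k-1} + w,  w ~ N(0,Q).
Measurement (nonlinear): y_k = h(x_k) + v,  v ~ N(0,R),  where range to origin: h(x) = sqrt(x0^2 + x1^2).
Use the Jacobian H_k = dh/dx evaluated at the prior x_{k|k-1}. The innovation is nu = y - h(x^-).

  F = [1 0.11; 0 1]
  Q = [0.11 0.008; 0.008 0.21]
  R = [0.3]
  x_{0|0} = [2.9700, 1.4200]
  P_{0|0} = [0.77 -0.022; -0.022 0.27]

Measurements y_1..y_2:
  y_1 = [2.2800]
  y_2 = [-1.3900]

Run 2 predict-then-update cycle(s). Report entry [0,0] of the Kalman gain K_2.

step 1: x^-=[3.1262, 1.4200]  P^-=[0.8784 0.0157; 0.0157 0.4800]  H_jac=[0.9105 0.4136]  S=[1.1221]  K=[0.7185; 0.1896]  nu=[-1.1536]  x^+=[2.2973, 1.2012]  P^+=[0.2991 -0.1372; -0.1372 0.4396]
step 2: x^-=[2.4294, 1.2012]  P^-=[0.3842 -0.0808; -0.0808 0.6496]  H_jac=[0.8964 0.4432]  S=[0.6721]  K=[0.4591; 0.3206]  nu=[-4.1002]  x^+=[0.5470, -0.1132]  P^+=[0.2425 -0.1798; -0.1798 0.5806]

K[0,0] = 0.4591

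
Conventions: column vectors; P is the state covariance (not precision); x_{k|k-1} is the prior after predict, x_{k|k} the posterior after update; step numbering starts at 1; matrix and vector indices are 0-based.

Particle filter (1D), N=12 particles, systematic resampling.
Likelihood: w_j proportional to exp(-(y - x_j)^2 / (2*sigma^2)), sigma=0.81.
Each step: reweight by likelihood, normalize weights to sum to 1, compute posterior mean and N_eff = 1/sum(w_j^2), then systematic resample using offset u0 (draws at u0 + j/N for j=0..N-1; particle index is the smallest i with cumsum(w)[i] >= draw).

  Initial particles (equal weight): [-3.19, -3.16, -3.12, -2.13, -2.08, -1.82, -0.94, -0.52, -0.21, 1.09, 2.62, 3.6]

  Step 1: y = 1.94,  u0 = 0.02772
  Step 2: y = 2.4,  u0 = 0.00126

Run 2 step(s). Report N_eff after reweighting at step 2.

N_eff = 8.6818

step 1: w=[0.0000, 0.0000, 0.0000, 0.0000, 0.0000, 0.0000, 0.0012, 0.0069, 0.0205, 0.3995, 0.4871, 0.0848]  mean=2.0079  Neff=2.4722  idx=[8, 9, 9, 9, 9, 10, 10, 10, 10, 10, 10, 11]
step 2: w=[0.0008, 0.0375, 0.0375, 0.0375, 0.0375, 0.1338, 0.1338, 0.1338, 0.1338, 0.1338, 0.1338, 0.0463]  mean=2.4335  Neff=8.6818  idx=[1, 3, 5, 5, 6, 6, 7, 8, 8, 9, 10, 10]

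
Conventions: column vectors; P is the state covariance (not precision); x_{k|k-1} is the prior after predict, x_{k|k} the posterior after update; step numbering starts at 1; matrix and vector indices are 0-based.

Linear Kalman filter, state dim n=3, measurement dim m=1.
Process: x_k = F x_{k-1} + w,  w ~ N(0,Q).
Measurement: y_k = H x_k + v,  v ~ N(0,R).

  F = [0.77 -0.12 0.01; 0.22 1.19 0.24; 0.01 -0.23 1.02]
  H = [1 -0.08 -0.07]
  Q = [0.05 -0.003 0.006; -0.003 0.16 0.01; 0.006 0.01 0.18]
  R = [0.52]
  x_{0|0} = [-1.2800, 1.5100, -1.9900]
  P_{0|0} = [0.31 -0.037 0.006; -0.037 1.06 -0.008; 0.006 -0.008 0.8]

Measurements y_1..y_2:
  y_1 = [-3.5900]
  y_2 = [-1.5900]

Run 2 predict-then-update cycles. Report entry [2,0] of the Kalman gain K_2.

K[2,0] = 0.0699

step 1: x^-=[-1.1867, 1.0377, -2.3899]  P^-=[0.2561 -0.1316 0.0581; -0.1316 1.6988 -0.0901; 0.0581 -0.0901 1.0725]  S=[0.8041]  K=[0.3265; -0.3248; -0.0121]  nu=[-2.4876]  x^+=[-1.9989, 1.8457, -2.3597]  P^+=[0.1704 -0.0463 0.0613; -0.0463 1.6140 -0.0932; 0.0613 -0.0932 1.0724]
step 2: x^-=[-1.7842, 1.1903, -2.8514]  P^-=[0.1841 -0.2302 0.1308; -0.2302 2.4445 -0.2612; 0.1308 -0.2612 1.4263]  S=[0.7423]  K=[0.2605; -0.5490; 0.0699]  nu=[0.0899]  x^+=[-1.7608, 1.1410, -2.8451]  P^+=[0.1337 -0.1241 0.1173; -0.1241 2.2208 -0.2327; 0.1173 -0.2327 1.4227]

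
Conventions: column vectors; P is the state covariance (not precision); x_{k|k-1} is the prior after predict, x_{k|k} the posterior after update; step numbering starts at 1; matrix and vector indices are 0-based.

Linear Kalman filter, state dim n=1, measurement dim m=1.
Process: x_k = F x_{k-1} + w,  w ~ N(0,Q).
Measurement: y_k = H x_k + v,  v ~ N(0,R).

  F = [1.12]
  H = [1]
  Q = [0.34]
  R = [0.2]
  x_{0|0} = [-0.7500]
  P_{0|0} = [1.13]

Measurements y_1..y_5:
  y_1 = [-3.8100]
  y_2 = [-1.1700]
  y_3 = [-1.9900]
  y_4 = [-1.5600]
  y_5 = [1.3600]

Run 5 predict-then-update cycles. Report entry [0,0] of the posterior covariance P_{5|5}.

step 1: x^-=[-0.8400]  P^-=[1.7575]  S=[1.9575]  K=[0.8978]  nu=[-2.9700]  x^+=[-3.5065]  P^+=[0.1796]
step 2: x^-=[-3.9273]  P^-=[0.5652]  S=[0.7652]  K=[0.7386]  nu=[2.7573]  x^+=[-1.8906]  P^+=[0.1477]
step 3: x^-=[-2.1175]  P^-=[0.5253]  S=[0.7253]  K=[0.7243]  nu=[0.1275]  x^+=[-2.0252]  P^+=[0.1449]
step 4: x^-=[-2.2682]  P^-=[0.5217]  S=[0.7217]  K=[0.7229]  nu=[0.7082]  x^+=[-1.7563]  P^+=[0.1446]
step 5: x^-=[-1.9670]  P^-=[0.5214]  S=[0.7214]  K=[0.7227]  nu=[3.3270]  x^+=[0.4376]  P^+=[0.1445]

P_post[0,0] = 0.1445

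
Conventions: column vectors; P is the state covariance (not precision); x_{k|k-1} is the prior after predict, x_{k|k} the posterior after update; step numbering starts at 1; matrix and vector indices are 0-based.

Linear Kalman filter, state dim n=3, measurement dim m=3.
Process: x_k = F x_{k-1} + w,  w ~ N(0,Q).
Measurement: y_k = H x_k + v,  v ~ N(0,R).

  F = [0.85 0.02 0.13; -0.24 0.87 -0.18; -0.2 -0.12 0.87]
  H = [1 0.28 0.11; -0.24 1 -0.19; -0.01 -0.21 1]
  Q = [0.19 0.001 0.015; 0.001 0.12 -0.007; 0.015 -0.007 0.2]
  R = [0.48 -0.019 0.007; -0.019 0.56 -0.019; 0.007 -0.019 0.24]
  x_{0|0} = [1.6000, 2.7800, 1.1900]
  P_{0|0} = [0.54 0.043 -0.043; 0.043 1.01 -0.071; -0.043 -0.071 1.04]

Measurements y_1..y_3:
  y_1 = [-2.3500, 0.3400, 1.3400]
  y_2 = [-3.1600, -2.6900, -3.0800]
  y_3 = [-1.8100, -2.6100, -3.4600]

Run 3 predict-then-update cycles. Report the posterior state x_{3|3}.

x_post = [-0.7839, -1.1304, -2.4470]

step 1: x^-=[1.5703, 1.8204, 0.3817]  P^-=[0.5897 -0.0842 0.0030; -0.0842 0.9498 -0.3035; 0.0030 -0.3035 1.0552]  S=[1.0918 -0.0131 0.0043; -0.0131 1.7379 -0.7372; 0.0043 -0.7372 1.4642]  K=[0.5173 -0.1560 -0.0700; 0.1429 0.5681 -0.0573; 0.0287 0.0432 0.7858]  nu=[-4.4720, -1.0310, 1.3563]  x^+=[-0.6770, 0.5178, 1.2747]  P^+=[0.2624 -0.0357 -0.0151; -0.0357 0.3160 0.0425; -0.0151 0.0425 0.1967]
step 2: x^-=[-0.3993, 0.3835, 1.1823]  P^-=[0.3787 -0.0705 -0.0150; -0.0705 0.3810 -0.0174; -0.0150 -0.0174 0.3586]  S=[0.8491 -0.0742 0.0158; -0.0742 1.0148 -0.1836; 0.0158 -0.1836 0.6228]  K=[0.4100 -0.1366 -0.0571; 0.0755 0.3934 -0.0412; 0.0144 0.0270 0.5896]  nu=[-2.9981, -2.9447, -4.1857]  x^+=[-0.9875, -0.8292, -1.4083]  P^+=[0.2103 -0.0353 -0.0135; -0.0353 0.2166 0.0283; -0.0135 0.0283 0.1469]
step 3: x^-=[-1.0390, -0.2309, -0.9282]  P^-=[0.3405 -0.0619 -0.0105; -0.0619 0.3055 -0.0130; -0.0105 -0.0130 0.3198]  S=[0.8105 -0.0781 0.0201; -0.0781 0.9304 -0.1566; 0.0201 -0.1566 0.5787]  K=[0.3862 -0.1282 -0.0497; 0.0617 0.3453 -0.0410; 0.0138 0.0192 0.5622]  nu=[-0.6042, -2.8048, -2.5907]  x^+=[-0.7839, -1.1304, -2.4470]  P^+=[0.1980 -0.0329 -0.0117; -0.0329 0.1895 0.0235; -0.0117 0.0235 0.1395]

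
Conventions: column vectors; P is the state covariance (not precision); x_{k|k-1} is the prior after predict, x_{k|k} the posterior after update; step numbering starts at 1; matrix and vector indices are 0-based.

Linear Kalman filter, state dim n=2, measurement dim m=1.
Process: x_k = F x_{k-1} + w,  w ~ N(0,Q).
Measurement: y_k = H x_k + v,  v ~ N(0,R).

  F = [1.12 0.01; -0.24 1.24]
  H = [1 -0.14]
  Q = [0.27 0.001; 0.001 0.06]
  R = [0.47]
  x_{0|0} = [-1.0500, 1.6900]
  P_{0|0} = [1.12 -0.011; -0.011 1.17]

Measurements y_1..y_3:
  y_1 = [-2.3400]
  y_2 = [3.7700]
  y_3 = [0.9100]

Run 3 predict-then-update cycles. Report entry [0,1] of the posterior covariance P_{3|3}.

step 1: x^-=[-1.1591, 2.3476]  P^-=[1.6748 -0.3008; -0.3008 1.9301]  S=[2.2669]  K=[0.7574; -0.2519]  nu=[-0.8522]  x^+=[-1.8046, 2.5623]  P^+=[0.3744 0.1317; 0.1317 1.7862]
step 2: x^-=[-1.9955, 3.6103]  P^-=[0.7428 0.1051; 0.1051 2.7497]  S=[1.2373]  K=[0.5885; -0.2262]  nu=[6.2710]  x^+=[1.6947, 2.1917]  P^+=[0.3143 0.2698; 0.2698 2.6864]
step 3: x^-=[1.9200, 2.3110]  P^-=[0.6706 0.3238; 0.3238 4.0481]  S=[1.1293]  K=[0.5537; -0.2151]  nu=[-0.6864]  x^+=[1.5399, 2.4587]  P^+=[0.3244 0.4583; 0.4583 3.9958]

P_post[0,1] = 0.4583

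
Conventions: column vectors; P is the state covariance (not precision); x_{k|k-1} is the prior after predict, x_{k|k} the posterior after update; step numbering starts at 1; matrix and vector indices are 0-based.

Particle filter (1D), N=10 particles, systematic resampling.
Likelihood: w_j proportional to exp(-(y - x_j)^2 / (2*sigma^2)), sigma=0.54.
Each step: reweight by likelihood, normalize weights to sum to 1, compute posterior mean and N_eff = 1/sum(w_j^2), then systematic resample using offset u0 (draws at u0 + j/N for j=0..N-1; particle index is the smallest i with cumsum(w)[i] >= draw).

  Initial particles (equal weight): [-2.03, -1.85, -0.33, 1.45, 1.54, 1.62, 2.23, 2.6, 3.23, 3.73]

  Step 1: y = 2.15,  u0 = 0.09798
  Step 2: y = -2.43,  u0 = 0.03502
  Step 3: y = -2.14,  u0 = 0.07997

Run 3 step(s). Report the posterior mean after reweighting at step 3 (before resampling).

step 1: w=[0.0000, 0.0000, 0.0000, 0.1261, 0.1544, 0.1805, 0.2890, 0.2065, 0.0395, 0.0040]  mean=2.0370  Neff=4.9993  idx=[3, 4, 5, 5, 6, 6, 6, 7, 7, 9]
step 2: w=[0.6684, 0.1990, 0.0662, 0.0662, 0.0000, 0.0000, 0.0000, 0.0000, 0.0000, 0.0000]  mean=1.4905  Neff=2.0194  idx=[0, 0, 0, 0, 0, 0, 0, 1, 1, 3]
step 3: w=[0.1287, 0.1287, 0.1287, 0.1287, 0.1287, 0.1287, 0.1287, 0.0419, 0.0419, 0.0151]  mean=1.4601  Neff=8.3522  idx=[0, 1, 2, 2, 3, 4, 5, 6, 6, 8]

post_mean = 1.4601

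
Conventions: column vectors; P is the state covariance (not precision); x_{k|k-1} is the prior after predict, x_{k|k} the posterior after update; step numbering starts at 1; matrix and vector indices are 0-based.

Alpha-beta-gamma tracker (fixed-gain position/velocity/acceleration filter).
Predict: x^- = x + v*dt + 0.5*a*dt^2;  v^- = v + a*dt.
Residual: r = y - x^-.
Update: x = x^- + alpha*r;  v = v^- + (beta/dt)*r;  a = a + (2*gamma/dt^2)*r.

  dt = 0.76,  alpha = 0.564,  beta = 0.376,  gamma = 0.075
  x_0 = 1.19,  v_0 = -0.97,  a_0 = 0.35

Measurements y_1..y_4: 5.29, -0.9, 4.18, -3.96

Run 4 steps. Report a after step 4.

a_post = -1.4008

step 1: x_pred=0.5539  r=4.7361  x^+=3.2251  v^+=1.6391  a^+=1.5799
step 2: x_pred=4.9271  r=-5.8271  x^+=1.6406  v^+=-0.0430  a^+=0.0667
step 3: x_pred=1.6272  r=2.5528  x^+=3.0670  v^+=1.2707  a^+=0.7296
step 4: x_pred=4.2434  r=-8.2034  x^+=-0.3833  v^+=-2.2333  a^+=-1.4008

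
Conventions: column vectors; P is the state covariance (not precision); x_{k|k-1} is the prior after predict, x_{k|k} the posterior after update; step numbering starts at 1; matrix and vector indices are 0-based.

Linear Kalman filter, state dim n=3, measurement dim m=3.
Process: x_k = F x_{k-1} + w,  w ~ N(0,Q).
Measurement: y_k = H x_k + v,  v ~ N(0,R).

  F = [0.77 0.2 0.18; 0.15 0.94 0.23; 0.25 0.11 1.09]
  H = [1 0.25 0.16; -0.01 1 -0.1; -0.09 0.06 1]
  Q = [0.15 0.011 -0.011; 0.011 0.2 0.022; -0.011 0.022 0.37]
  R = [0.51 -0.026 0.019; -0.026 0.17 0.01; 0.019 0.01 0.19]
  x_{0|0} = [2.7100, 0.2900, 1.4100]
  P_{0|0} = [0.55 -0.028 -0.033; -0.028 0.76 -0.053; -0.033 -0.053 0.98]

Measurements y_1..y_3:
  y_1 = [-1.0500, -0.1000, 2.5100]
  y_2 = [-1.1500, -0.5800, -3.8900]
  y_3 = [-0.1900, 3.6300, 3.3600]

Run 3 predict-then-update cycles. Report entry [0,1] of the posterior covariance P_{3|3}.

step 1: x^-=[2.3985, 1.0034, 2.2463]  P^-=[0.5167 0.2187 0.2583; 0.2187 0.9027 0.2969; 0.2583 0.2969 1.5457]  S=[1.3384 0.4018 0.5732; 0.4018 1.0249 0.1851; 0.5732 0.1851 1.7299]  K=[0.4672 0.0046 -0.0253; 0.0960 0.7986 0.0743; 0.0755 -0.0505 0.8708]  nu=[-4.0588, -0.8548, 0.4194]  x^+=[0.4877, -0.0376, 2.3484]  P^+=[0.2352 -0.0067 0.0257; -0.0067 0.1355 0.0152; 0.0257 0.0152 0.1678]
step 2: x^-=[0.7907, 0.5780, 2.6775]  P^-=[0.3065 0.0740 0.0956; 0.0740 0.3403 0.1068; 0.0956 0.1068 0.6030]  S=[0.9294 0.1249 0.2177; 0.1249 0.4937 0.0698; 0.2177 0.0698 0.7915]  K=[0.3643 0.0339 -0.0117; 0.0874 0.6338 0.0724; 0.0651 -0.0293 0.7437]  nu=[-2.5136, -0.8823, -6.5310]  x^+=[-0.0789, -0.6740, -2.3175]  P^+=[0.1813 0.0001 0.0214; 0.0001 0.1077 0.0153; 0.0214 0.0153 0.1433]
step 3: x^-=[-0.6127, -1.1784, -2.6199]  P^-=[0.2735 0.0659 0.0769; 0.0659 0.3150 0.0967; 0.0769 0.0967 0.5681]  S=[0.8830 0.1118 0.1934; 0.1118 0.4702 0.0624; 0.1934 0.0624 0.7585]  K=[0.3409 0.0389 -0.0159; 0.0874 0.6177 0.0715; 0.0602 -0.0286 0.7345]  nu=[1.1365, 4.5403, 5.9955]  x^+=[-0.1442, 2.1537, 1.7223]  P^+=[0.1692 0.0012 0.0190; 0.0012 0.1050 0.0152; 0.0190 0.0152 0.1412]

P_post[0,1] = 0.0012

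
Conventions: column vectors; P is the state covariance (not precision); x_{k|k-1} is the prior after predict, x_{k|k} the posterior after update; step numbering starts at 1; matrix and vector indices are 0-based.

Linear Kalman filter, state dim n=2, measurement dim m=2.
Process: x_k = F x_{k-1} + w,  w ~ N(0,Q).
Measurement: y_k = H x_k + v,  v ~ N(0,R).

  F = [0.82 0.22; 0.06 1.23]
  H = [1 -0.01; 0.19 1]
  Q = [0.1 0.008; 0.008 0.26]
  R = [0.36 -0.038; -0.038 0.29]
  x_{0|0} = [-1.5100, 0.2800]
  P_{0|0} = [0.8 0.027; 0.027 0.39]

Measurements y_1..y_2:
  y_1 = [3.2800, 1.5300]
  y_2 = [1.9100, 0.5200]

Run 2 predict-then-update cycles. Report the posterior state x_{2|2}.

step 1: x^-=[-1.1766, 0.2538]  P^-=[0.6665 0.1805; 0.1805 0.8569]  S=[1.0230 0.2602; 0.2602 1.2395]  K=[0.6199 0.1176; -0.0157 0.7223]  nu=[4.4591, 1.4998]  x^+=[1.7639, 1.2671]  P^+=[0.2184 -0.0309; -0.0309 0.2159]
step 2: x^-=[1.7251, 1.6644]  P^-=[0.2461 0.0456; 0.0456 0.5829]  S=[0.6053 0.0484; 0.0484 0.8991]  K=[0.3994 0.0812; 0.0131 0.6572]  nu=[0.2015, -1.4722]  x^+=[1.6861, 0.6995]  P^+=[0.1405 -0.0183; -0.0183 0.1936]

x_post = [1.6861, 0.6995]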